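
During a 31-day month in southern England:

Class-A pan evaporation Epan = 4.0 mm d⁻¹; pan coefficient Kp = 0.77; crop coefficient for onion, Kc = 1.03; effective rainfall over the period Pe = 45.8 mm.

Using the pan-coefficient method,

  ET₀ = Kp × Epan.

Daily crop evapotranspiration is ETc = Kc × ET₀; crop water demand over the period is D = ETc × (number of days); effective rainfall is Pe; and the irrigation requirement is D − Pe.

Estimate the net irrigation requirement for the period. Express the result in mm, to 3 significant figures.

52.5 mm

ET₀ = 0.77 × 4.0 = 3.0800 mm/d
ETc = Kc × ET₀ = 1.03 × 3.0800 = 3.1724 mm/d
Crop demand D = ETc × 31 d = 3.1724 × 31 = 98.344 mm
D − Pe = 98.344 − 45.8 = 52.544 mm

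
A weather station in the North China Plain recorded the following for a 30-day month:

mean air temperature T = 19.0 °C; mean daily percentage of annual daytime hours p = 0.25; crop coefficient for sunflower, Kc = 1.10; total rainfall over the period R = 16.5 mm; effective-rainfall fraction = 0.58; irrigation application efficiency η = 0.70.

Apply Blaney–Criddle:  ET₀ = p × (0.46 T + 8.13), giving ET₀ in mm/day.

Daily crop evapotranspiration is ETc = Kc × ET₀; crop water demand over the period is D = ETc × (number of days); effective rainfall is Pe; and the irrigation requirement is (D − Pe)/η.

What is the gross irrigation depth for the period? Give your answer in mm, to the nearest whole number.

ET₀ = 0.25 × (0.46 × 19.0 + 8.13) = 0.25 × 16.870 = 4.2175 mm/d
ETc = Kc × ET₀ = 1.10 × 4.2175 = 4.6393 mm/d
Crop demand D = ETc × 30 d = 4.6393 × 30 = 139.179 mm
Pe = 0.58 × 16.5 = 9.570 mm
D − Pe = 139.179 − 9.570 = 129.609 mm
Gross irrigation = 129.609 / 0.70 = 185.156 mm

185 mm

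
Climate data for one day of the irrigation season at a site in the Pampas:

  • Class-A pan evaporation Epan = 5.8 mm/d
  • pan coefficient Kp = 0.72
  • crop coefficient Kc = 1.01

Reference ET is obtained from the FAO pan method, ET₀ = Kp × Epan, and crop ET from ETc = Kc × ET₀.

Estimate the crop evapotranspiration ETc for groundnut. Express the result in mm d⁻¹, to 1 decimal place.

ET₀ = 0.72 × 5.8 = 4.1760 mm/d
ETc = Kc × ET₀ = 1.01 × 4.1760 = 4.2178 mm/d

4.2 mm d⁻¹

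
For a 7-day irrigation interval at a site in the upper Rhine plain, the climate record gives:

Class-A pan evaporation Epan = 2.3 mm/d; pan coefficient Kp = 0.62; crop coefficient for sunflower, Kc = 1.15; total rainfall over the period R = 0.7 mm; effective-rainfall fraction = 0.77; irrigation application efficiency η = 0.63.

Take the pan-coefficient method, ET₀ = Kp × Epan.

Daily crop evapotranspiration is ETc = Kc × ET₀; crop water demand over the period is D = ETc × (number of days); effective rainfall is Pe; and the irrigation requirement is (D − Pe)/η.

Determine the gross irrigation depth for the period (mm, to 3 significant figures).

17.4 mm

ET₀ = 0.62 × 2.3 = 1.4260 mm/d
ETc = Kc × ET₀ = 1.15 × 1.4260 = 1.6399 mm/d
Crop demand D = ETc × 7 d = 1.6399 × 7 = 11.479 mm
Pe = 0.77 × 0.7 = 0.539 mm
D − Pe = 11.479 − 0.539 = 10.940 mm
Gross irrigation = 10.940 / 0.63 = 17.365 mm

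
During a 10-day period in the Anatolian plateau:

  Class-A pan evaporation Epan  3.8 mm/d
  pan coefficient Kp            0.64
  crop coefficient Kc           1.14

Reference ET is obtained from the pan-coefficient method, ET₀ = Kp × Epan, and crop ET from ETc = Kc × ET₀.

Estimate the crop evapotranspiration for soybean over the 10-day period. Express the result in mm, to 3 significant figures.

ET₀ = 0.64 × 3.8 = 2.4320 mm/d
ETc = Kc × ET₀ = 1.14 × 2.4320 = 2.7725 mm/d
Over 10 days: 2.7725 × 10 = 27.725 mm

27.7 mm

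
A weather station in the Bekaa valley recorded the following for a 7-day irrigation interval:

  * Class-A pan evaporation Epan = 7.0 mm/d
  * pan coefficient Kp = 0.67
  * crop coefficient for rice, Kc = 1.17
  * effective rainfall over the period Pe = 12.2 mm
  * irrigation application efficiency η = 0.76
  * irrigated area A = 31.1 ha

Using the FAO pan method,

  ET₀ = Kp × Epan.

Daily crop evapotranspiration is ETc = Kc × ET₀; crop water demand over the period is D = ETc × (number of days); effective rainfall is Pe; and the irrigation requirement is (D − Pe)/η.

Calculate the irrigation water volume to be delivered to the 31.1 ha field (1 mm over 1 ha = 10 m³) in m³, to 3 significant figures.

ET₀ = 0.67 × 7.0 = 4.6900 mm/d
ETc = Kc × ET₀ = 1.17 × 4.6900 = 5.4873 mm/d
Crop demand D = ETc × 7 d = 5.4873 × 7 = 38.411 mm
D − Pe = 38.411 − 12.2 = 26.211 mm
Gross irrigation = 26.211 / 0.76 = 34.488 mm
Volume = 34.488 mm × 31.1 ha × 10 = 10725.8 m³

10700 m³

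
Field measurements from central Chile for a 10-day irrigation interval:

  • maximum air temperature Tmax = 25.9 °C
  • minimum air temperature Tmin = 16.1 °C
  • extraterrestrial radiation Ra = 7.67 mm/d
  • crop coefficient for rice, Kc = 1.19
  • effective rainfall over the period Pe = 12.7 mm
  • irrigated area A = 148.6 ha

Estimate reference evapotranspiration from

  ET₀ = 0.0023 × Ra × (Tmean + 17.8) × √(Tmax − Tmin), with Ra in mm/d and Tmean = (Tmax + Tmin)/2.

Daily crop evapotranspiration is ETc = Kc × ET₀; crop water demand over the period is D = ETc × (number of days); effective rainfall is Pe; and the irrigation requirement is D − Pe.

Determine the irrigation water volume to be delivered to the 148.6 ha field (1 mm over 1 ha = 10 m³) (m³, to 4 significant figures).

Tmean = (25.9 + 16.1)/2 = 21.00 °C
ET₀ = 0.0023 × 7.67 × (21.00 + 17.8) × √9.8 = 0.0023 × 7.67 × 38.80 × 3.1305 = 2.1427 mm/d
ETc = Kc × ET₀ = 1.19 × 2.1427 = 2.5498 mm/d
Crop demand D = ETc × 10 d = 2.5498 × 10 = 25.498 mm
D − Pe = 25.498 − 12.7 = 12.798 mm
Volume = 12.798 mm × 148.6 ha × 10 = 19017.8 m³

19020 m³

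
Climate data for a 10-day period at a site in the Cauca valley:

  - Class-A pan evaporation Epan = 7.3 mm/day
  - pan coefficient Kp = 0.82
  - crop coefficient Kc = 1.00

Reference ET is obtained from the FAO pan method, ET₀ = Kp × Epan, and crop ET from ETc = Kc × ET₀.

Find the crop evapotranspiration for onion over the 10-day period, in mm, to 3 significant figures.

ET₀ = 0.82 × 7.3 = 5.9860 mm/d
ETc = Kc × ET₀ = 1.00 × 5.9860 = 5.9860 mm/d
Over 10 days: 5.9860 × 10 = 59.860 mm

59.9 mm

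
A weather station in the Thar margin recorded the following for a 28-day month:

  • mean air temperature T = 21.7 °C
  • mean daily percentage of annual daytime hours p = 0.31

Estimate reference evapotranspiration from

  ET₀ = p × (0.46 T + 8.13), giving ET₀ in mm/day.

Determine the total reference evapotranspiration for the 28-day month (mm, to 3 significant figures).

ET₀ = 0.31 × (0.46 × 21.7 + 8.13) = 0.31 × 18.112 = 5.6147 mm/d
Monthly total = 5.6147 × 28 = 157.212 mm

157 mm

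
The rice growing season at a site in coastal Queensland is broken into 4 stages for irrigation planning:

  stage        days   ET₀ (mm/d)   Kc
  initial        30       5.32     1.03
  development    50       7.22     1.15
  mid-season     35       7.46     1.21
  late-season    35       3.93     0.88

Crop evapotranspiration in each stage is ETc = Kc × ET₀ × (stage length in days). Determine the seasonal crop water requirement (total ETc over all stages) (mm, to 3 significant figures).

1020 mm

initial: 1.03 × 5.32 × 30 = 164.39 mm
development: 1.15 × 7.22 × 50 = 415.15 mm
mid-season: 1.21 × 7.46 × 35 = 315.93 mm
late-season: 0.88 × 3.93 × 35 = 121.04 mm
Seasonal total = 1016.51 mm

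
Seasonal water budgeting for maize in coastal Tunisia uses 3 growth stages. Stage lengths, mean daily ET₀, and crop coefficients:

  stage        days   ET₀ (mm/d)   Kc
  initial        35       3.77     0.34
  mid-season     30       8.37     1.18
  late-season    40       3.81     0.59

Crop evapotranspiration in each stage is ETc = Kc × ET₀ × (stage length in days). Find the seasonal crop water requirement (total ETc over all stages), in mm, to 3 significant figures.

431 mm

initial: 0.34 × 3.77 × 35 = 44.86 mm
mid-season: 1.18 × 8.37 × 30 = 296.30 mm
late-season: 0.59 × 3.81 × 40 = 89.92 mm
Seasonal total = 431.08 mm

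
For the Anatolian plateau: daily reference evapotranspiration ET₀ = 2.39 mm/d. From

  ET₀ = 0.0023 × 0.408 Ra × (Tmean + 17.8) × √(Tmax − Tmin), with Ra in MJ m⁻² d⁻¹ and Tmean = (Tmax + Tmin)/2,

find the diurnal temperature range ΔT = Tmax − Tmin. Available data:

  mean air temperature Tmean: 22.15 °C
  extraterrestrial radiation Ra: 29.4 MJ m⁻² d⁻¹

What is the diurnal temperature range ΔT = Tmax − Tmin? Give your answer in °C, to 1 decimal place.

4.7 °C

√ΔT = ET₀ / [0.0023 × 0.408 × Ra × (Tmean+17.8)] = 2.39 / (0.0023 × 11.9952 × 39.95) = 2.1684
ΔT = 2.1684² = 4.702 °C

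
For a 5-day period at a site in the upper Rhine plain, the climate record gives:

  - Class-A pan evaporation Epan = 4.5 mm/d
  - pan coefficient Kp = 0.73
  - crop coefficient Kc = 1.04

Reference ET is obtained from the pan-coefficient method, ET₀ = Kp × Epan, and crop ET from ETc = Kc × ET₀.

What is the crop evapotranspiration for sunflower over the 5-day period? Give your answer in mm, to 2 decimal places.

17.08 mm

ET₀ = 0.73 × 4.5 = 3.2850 mm/d
ETc = Kc × ET₀ = 1.04 × 3.2850 = 3.4164 mm/d
Over 5 days: 3.4164 × 5 = 17.082 mm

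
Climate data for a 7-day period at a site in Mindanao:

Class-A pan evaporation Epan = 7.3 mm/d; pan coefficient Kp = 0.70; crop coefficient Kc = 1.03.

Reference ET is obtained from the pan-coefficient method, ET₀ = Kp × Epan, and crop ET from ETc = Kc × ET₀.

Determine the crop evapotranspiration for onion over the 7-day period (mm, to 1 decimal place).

36.8 mm

ET₀ = 0.70 × 7.3 = 5.1100 mm/d
ETc = Kc × ET₀ = 1.03 × 5.1100 = 5.2633 mm/d
Over 7 days: 5.2633 × 7 = 36.843 mm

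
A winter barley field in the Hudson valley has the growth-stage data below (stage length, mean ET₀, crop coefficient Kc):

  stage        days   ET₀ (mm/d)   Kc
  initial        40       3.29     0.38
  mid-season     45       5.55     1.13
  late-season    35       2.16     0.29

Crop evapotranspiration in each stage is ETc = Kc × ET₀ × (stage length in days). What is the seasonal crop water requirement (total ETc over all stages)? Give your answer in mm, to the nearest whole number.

354 mm

initial: 0.38 × 3.29 × 40 = 50.01 mm
mid-season: 1.13 × 5.55 × 45 = 282.22 mm
late-season: 0.29 × 2.16 × 35 = 21.92 mm
Seasonal total = 354.15 mm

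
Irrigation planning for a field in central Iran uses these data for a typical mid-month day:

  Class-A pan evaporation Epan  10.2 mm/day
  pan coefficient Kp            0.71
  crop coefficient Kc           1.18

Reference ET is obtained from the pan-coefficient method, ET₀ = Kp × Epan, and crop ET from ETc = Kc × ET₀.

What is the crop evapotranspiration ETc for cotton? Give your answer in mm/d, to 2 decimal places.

ET₀ = 0.71 × 10.2 = 7.2420 mm/d
ETc = Kc × ET₀ = 1.18 × 7.2420 = 8.5456 mm/d

8.55 mm/d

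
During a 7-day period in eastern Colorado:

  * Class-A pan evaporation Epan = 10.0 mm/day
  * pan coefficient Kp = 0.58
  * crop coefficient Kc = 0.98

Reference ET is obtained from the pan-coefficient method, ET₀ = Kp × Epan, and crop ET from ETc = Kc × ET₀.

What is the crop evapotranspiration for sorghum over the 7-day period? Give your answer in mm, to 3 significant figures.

ET₀ = 0.58 × 10.0 = 5.8000 mm/d
ETc = Kc × ET₀ = 0.98 × 5.8000 = 5.6840 mm/d
Over 7 days: 5.6840 × 7 = 39.788 mm

39.8 mm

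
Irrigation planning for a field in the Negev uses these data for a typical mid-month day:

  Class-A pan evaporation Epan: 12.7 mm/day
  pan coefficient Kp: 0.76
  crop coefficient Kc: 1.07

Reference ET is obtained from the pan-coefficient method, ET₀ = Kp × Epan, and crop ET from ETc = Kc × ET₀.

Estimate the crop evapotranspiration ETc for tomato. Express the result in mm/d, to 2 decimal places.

ET₀ = 0.76 × 12.7 = 9.6520 mm/d
ETc = Kc × ET₀ = 1.07 × 9.6520 = 10.3276 mm/d

10.33 mm/d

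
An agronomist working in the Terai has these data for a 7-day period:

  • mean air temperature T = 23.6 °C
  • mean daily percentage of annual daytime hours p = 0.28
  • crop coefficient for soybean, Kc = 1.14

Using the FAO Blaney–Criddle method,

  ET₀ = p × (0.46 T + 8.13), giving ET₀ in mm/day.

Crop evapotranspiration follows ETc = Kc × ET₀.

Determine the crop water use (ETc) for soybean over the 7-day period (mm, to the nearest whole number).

42 mm

ET₀ = 0.28 × (0.46 × 23.6 + 8.13) = 0.28 × 18.986 = 5.3161 mm/d
ETc = Kc × ET₀ = 1.14 × 5.3161 = 6.0604 mm/d
Over 7 days: 6.0604 × 7 = 42.423 mm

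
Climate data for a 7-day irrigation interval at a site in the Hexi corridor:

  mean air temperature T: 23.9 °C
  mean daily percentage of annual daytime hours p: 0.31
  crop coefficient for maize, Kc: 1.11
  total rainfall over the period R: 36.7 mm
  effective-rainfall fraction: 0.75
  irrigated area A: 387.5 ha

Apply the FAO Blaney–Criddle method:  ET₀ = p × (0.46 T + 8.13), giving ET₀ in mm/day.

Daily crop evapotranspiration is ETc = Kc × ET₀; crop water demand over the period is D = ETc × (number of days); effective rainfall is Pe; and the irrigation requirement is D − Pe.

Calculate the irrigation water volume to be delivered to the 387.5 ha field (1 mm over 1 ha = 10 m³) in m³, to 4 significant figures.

ET₀ = 0.31 × (0.46 × 23.9 + 8.13) = 0.31 × 19.124 = 5.9284 mm/d
ETc = Kc × ET₀ = 1.11 × 5.9284 = 6.5805 mm/d
Crop demand D = ETc × 7 d = 6.5805 × 7 = 46.064 mm
Pe = 0.75 × 36.7 = 27.525 mm
D − Pe = 46.064 − 27.525 = 18.539 mm
Volume = 18.539 mm × 387.5 ha × 10 = 71838.6 m³

71840 m³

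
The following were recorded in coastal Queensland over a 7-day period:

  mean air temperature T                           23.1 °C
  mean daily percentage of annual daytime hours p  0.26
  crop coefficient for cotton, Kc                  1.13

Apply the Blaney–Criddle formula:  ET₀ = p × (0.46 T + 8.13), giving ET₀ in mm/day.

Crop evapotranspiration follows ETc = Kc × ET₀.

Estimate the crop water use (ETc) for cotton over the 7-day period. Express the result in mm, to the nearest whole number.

39 mm

ET₀ = 0.26 × (0.46 × 23.1 + 8.13) = 0.26 × 18.756 = 4.8766 mm/d
ETc = Kc × ET₀ = 1.13 × 4.8766 = 5.5106 mm/d
Over 7 days: 5.5106 × 7 = 38.574 mm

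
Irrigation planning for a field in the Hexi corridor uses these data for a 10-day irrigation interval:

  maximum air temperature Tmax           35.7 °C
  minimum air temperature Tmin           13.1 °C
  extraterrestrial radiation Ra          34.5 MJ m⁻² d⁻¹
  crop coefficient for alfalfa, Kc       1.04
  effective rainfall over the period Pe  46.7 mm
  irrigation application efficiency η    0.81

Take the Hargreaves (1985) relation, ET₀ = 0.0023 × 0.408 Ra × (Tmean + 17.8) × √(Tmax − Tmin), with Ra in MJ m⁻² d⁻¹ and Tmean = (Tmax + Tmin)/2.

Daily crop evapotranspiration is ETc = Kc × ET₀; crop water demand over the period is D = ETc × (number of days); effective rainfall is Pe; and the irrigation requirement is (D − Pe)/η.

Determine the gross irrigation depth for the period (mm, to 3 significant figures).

25.7 mm

Tmean = (35.7 + 13.1)/2 = 24.40 °C
0.408 Ra = 0.408 × 34.5 = 14.0760 mm/d equivalent
ET₀ = 0.0023 × 14.0760 × (24.40 + 17.8) × √22.6 = 0.0023 × 14.0760 × 42.20 × 4.7539 = 6.4949 mm/d
ETc = Kc × ET₀ = 1.04 × 6.4949 = 6.7547 mm/d
Crop demand D = ETc × 10 d = 6.7547 × 10 = 67.547 mm
D − Pe = 67.547 − 46.7 = 20.847 mm
Gross irrigation = 20.847 / 0.81 = 25.737 mm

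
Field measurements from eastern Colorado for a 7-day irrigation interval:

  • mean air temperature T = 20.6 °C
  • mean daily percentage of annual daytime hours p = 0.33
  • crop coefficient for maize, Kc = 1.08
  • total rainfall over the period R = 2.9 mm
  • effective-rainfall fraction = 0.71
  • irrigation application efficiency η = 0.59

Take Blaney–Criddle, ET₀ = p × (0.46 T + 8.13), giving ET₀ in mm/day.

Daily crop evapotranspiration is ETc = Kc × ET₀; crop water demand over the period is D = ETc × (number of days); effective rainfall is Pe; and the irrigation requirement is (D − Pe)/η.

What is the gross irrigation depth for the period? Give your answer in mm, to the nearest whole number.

ET₀ = 0.33 × (0.46 × 20.6 + 8.13) = 0.33 × 17.606 = 5.8100 mm/d
ETc = Kc × ET₀ = 1.08 × 5.8100 = 6.2748 mm/d
Crop demand D = ETc × 7 d = 6.2748 × 7 = 43.924 mm
Pe = 0.71 × 2.9 = 2.059 mm
D − Pe = 43.924 − 2.059 = 41.865 mm
Gross irrigation = 41.865 / 0.59 = 70.958 mm

71 mm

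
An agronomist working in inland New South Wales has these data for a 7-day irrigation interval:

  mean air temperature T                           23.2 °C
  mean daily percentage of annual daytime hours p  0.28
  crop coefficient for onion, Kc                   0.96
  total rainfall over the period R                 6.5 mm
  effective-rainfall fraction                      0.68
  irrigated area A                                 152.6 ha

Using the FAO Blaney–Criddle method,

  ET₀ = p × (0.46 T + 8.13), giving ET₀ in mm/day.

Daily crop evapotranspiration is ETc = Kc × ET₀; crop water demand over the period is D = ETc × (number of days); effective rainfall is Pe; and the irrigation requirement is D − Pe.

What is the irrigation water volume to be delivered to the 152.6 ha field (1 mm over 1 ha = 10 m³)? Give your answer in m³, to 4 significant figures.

ET₀ = 0.28 × (0.46 × 23.2 + 8.13) = 0.28 × 18.802 = 5.2646 mm/d
ETc = Kc × ET₀ = 0.96 × 5.2646 = 5.0540 mm/d
Crop demand D = ETc × 7 d = 5.0540 × 7 = 35.378 mm
Pe = 0.68 × 6.5 = 4.420 mm
D − Pe = 35.378 − 4.420 = 30.958 mm
Volume = 30.958 mm × 152.6 ha × 10 = 47241.9 m³

47240 m³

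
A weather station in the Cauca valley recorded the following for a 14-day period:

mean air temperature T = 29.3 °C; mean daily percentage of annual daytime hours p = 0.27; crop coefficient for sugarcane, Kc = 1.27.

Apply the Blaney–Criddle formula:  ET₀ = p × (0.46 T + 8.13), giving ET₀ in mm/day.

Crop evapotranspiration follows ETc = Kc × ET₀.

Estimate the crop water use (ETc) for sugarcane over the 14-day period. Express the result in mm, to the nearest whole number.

104 mm

ET₀ = 0.27 × (0.46 × 29.3 + 8.13) = 0.27 × 21.608 = 5.8342 mm/d
ETc = Kc × ET₀ = 1.27 × 5.8342 = 7.4094 mm/d
Over 14 days: 7.4094 × 14 = 103.732 mm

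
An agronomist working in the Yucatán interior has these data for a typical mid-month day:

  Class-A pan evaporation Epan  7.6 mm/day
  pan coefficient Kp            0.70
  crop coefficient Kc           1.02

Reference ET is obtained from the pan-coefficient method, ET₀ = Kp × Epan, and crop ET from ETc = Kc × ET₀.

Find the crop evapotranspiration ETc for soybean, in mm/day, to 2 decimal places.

ET₀ = 0.70 × 7.6 = 5.3200 mm/d
ETc = Kc × ET₀ = 1.02 × 5.3200 = 5.4264 mm/d

5.43 mm/day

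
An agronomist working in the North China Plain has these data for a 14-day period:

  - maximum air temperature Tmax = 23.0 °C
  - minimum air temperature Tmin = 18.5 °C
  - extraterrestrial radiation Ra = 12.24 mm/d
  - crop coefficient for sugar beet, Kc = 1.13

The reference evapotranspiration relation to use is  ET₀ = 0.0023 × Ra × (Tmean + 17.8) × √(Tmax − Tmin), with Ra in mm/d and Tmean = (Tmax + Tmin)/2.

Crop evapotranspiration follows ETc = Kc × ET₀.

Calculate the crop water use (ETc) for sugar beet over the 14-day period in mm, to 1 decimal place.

Tmean = (23.0 + 18.5)/2 = 20.75 °C
ET₀ = 0.0023 × 12.24 × (20.75 + 17.8) × √4.5 = 0.0023 × 12.24 × 38.55 × 2.1213 = 2.3022 mm/d
ETc = Kc × ET₀ = 1.13 × 2.3022 = 2.6015 mm/d
Over 14 days: 2.6015 × 14 = 36.421 mm

36.4 mm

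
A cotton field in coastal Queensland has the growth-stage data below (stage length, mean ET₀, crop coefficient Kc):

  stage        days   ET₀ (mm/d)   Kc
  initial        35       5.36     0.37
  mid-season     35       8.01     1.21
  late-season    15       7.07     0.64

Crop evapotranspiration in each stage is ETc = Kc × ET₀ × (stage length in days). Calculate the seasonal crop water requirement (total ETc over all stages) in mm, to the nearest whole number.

initial: 0.37 × 5.36 × 35 = 69.41 mm
mid-season: 1.21 × 8.01 × 35 = 339.22 mm
late-season: 0.64 × 7.07 × 15 = 67.87 mm
Seasonal total = 476.50 mm

477 mm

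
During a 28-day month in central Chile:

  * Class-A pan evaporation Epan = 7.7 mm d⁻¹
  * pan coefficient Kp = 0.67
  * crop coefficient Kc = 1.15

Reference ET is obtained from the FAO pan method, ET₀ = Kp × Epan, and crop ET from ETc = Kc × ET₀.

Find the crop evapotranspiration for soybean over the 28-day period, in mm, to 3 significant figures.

166 mm

ET₀ = 0.67 × 7.7 = 5.1590 mm/d
ETc = Kc × ET₀ = 1.15 × 5.1590 = 5.9329 mm/d
Over 28 days: 5.9329 × 28 = 166.121 mm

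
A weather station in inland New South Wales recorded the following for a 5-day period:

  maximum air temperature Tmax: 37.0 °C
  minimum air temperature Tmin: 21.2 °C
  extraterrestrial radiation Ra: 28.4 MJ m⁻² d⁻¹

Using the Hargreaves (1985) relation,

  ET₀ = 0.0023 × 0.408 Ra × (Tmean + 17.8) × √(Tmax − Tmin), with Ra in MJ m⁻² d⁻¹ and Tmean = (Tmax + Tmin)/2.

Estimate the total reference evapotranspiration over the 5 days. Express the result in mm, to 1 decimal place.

24.8 mm

Tmean = (37.0 + 21.2)/2 = 29.10 °C
0.408 Ra = 0.408 × 28.4 = 11.5872 mm/d equivalent
ET₀ = 0.0023 × 11.5872 × (29.10 + 17.8) × √15.8 = 0.0023 × 11.5872 × 46.90 × 3.9749 = 4.9683 mm/d
Over 5 days: 4.9683 × 5 = 24.842 mm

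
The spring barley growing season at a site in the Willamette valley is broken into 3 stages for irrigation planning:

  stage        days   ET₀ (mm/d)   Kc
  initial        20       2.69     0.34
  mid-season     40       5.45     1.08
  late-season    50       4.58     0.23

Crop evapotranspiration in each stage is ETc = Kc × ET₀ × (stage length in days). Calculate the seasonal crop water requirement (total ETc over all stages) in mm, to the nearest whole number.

306 mm

initial: 0.34 × 2.69 × 20 = 18.29 mm
mid-season: 1.08 × 5.45 × 40 = 235.44 mm
late-season: 0.23 × 4.58 × 50 = 52.67 mm
Seasonal total = 306.40 mm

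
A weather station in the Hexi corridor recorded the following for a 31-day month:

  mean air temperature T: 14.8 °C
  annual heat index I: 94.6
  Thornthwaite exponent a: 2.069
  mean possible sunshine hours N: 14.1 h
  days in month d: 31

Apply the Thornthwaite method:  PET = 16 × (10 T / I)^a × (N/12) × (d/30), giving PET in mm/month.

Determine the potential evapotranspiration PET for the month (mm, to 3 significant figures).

49.0 mm

10T/I = 10 × 14.8 / 94.6 = 1.5645
(10T/I)^a = 1.5645^2.069 = 2.5244
Uncorrected PET = 16 × 2.5244 = 40.390 mm
Correction = (N/12)(d/30) = (14.1/12)(31/30) = 1.2142
PET = 40.390 × 1.2142 = 49.042 mm/month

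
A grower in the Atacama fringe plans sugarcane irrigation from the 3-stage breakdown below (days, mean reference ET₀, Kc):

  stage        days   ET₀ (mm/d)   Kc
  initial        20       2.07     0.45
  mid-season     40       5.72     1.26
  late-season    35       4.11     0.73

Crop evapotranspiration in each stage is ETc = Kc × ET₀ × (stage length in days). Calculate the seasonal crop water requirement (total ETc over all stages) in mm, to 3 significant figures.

initial: 0.45 × 2.07 × 20 = 18.63 mm
mid-season: 1.26 × 5.72 × 40 = 288.29 mm
late-season: 0.73 × 4.11 × 35 = 105.01 mm
Seasonal total = 411.93 mm

412 mm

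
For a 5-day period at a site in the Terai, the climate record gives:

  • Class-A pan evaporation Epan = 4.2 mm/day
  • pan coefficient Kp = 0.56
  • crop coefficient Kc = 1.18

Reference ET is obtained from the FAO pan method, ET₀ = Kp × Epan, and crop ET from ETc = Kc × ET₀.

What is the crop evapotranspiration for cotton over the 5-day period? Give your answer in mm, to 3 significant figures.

ET₀ = 0.56 × 4.2 = 2.3520 mm/d
ETc = Kc × ET₀ = 1.18 × 2.3520 = 2.7754 mm/d
Over 5 days: 2.7754 × 5 = 13.877 mm

13.9 mm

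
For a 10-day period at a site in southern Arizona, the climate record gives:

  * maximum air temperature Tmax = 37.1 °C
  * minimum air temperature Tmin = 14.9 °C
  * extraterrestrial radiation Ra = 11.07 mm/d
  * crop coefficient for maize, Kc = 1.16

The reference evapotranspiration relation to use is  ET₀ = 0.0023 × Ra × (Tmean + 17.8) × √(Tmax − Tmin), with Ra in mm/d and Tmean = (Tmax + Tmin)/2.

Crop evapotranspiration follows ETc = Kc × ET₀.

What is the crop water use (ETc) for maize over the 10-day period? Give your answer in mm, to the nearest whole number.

Tmean = (37.1 + 14.9)/2 = 26.00 °C
ET₀ = 0.0023 × 11.07 × (26.00 + 17.8) × √22.2 = 0.0023 × 11.07 × 43.80 × 4.7117 = 5.2544 mm/d
ETc = Kc × ET₀ = 1.16 × 5.2544 = 6.0951 mm/d
Over 10 days: 6.0951 × 10 = 60.951 mm

61 mm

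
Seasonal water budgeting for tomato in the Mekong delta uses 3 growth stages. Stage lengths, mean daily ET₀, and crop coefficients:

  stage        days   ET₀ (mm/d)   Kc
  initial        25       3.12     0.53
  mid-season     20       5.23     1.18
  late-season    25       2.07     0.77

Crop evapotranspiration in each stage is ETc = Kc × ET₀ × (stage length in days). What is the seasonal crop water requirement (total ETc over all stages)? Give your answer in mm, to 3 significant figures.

205 mm

initial: 0.53 × 3.12 × 25 = 41.34 mm
mid-season: 1.18 × 5.23 × 20 = 123.43 mm
late-season: 0.77 × 2.07 × 25 = 39.85 mm
Seasonal total = 204.62 mm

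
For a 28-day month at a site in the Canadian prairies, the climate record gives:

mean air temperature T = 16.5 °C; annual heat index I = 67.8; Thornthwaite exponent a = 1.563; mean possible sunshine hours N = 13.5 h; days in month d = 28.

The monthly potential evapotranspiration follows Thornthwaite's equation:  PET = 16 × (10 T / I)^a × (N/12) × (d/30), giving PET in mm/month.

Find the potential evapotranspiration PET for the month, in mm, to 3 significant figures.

67.5 mm

10T/I = 10 × 16.5 / 67.8 = 2.4336
(10T/I)^a = 2.4336^1.563 = 4.0152
Uncorrected PET = 16 × 4.0152 = 64.243 mm
Correction = (N/12)(d/30) = (13.5/12)(28/30) = 1.0500
PET = 64.243 × 1.0500 = 67.455 mm/month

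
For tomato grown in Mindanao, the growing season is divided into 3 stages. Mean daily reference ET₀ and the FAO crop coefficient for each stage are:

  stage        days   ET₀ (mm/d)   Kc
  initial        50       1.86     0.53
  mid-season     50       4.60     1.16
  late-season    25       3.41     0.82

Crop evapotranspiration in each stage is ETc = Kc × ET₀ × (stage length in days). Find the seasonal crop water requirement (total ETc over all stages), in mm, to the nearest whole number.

initial: 0.53 × 1.86 × 50 = 49.29 mm
mid-season: 1.16 × 4.60 × 50 = 266.80 mm
late-season: 0.82 × 3.41 × 25 = 69.91 mm
Seasonal total = 386.00 mm

386 mm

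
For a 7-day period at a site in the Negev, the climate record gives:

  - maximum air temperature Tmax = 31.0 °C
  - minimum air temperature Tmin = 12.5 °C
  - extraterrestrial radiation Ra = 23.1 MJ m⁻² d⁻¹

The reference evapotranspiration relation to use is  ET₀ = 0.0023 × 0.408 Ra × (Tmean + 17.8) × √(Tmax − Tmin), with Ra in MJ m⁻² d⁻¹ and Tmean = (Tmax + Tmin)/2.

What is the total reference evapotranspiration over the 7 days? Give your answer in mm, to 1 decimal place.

Tmean = (31.0 + 12.5)/2 = 21.75 °C
0.408 Ra = 0.408 × 23.1 = 9.4248 mm/d equivalent
ET₀ = 0.0023 × 9.4248 × (21.75 + 17.8) × √18.5 = 0.0023 × 9.4248 × 39.55 × 4.3012 = 3.6875 mm/d
Over 7 days: 3.6875 × 7 = 25.813 mm

25.8 mm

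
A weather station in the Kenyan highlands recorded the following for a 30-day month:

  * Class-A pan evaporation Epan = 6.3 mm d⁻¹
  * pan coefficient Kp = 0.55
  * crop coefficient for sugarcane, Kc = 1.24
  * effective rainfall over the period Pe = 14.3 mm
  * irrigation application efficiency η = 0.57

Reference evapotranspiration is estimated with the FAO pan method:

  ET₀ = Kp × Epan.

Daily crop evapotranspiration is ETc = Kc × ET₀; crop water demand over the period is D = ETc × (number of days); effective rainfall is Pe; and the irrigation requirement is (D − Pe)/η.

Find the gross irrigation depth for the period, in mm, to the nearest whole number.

201 mm

ET₀ = 0.55 × 6.3 = 3.4650 mm/d
ETc = Kc × ET₀ = 1.24 × 3.4650 = 4.2966 mm/d
Crop demand D = ETc × 30 d = 4.2966 × 30 = 128.898 mm
D − Pe = 128.898 − 14.3 = 114.598 mm
Gross irrigation = 114.598 / 0.57 = 201.049 mm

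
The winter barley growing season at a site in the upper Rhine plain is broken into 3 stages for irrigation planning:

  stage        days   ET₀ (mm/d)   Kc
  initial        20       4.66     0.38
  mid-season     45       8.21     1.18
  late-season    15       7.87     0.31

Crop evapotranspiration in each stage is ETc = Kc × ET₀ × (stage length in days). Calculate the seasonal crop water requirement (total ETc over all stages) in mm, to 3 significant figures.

initial: 0.38 × 4.66 × 20 = 35.42 mm
mid-season: 1.18 × 8.21 × 45 = 435.95 mm
late-season: 0.31 × 7.87 × 15 = 36.60 mm
Seasonal total = 507.97 mm

508 mm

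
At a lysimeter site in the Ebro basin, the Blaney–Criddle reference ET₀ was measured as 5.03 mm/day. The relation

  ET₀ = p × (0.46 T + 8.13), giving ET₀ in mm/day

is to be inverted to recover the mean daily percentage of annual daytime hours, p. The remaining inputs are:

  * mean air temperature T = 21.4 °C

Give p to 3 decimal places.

0.280

p = ET₀ / (0.46 T + 8.13) = 5.03 / (0.46 × 21.4 + 8.13) = 5.03 / 17.974 = 0.2798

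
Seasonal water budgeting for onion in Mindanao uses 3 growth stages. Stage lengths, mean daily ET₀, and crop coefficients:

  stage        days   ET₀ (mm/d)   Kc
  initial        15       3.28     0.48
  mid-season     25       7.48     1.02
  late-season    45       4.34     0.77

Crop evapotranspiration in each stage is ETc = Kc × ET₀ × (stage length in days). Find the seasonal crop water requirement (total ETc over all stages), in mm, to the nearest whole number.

initial: 0.48 × 3.28 × 15 = 23.62 mm
mid-season: 1.02 × 7.48 × 25 = 190.74 mm
late-season: 0.77 × 4.34 × 45 = 150.38 mm
Seasonal total = 364.74 mm

365 mm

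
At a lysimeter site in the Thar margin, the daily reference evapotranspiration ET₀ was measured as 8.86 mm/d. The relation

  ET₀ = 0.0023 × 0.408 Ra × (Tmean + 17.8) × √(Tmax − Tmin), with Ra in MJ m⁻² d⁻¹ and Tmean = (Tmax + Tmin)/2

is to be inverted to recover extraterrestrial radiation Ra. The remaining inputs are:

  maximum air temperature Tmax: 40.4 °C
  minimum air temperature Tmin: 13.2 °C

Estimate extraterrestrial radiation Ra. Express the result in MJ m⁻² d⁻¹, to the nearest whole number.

Tmean = (40.4+13.2)/2 = 26.80 °C; ΔT = 27.2
Ra = ET₀ / [0.0023 × 0.408 × (Tmean+17.8) × √ΔT]
   = 8.86 / (0.0023 × 0.408 × 44.60 × 5.2154) = 40.590 MJ m⁻² d⁻¹

41 MJ m⁻² d⁻¹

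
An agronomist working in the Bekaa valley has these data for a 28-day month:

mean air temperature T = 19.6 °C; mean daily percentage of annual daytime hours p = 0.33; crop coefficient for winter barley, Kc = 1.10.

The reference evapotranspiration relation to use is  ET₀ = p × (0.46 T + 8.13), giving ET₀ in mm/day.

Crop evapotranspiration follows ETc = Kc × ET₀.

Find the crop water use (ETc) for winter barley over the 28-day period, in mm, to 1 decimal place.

ET₀ = 0.33 × (0.46 × 19.6 + 8.13) = 0.33 × 17.146 = 5.6582 mm/d
ETc = Kc × ET₀ = 1.10 × 5.6582 = 6.2240 mm/d
Over 28 days: 6.2240 × 28 = 174.272 mm

174.3 mm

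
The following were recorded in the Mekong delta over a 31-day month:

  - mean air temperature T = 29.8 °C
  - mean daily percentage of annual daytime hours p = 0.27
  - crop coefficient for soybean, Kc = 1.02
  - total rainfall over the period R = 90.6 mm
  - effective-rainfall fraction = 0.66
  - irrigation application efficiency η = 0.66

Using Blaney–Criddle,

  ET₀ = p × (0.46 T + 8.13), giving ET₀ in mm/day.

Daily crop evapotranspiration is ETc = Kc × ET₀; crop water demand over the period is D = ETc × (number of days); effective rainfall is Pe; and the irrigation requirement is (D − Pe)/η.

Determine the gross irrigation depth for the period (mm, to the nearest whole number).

ET₀ = 0.27 × (0.46 × 29.8 + 8.13) = 0.27 × 21.838 = 5.8963 mm/d
ETc = Kc × ET₀ = 1.02 × 5.8963 = 6.0142 mm/d
Crop demand D = ETc × 31 d = 6.0142 × 31 = 186.440 mm
Pe = 0.66 × 90.6 = 59.796 mm
D − Pe = 186.440 − 59.796 = 126.644 mm
Gross irrigation = 126.644 / 0.66 = 191.885 mm

192 mm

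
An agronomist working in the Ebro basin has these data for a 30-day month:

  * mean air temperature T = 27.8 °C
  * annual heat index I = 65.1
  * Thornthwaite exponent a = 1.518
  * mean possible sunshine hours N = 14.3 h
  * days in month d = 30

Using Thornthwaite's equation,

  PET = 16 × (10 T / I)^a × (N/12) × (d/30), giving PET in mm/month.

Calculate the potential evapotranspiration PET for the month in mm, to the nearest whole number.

173 mm

10T/I = 10 × 27.8 / 65.1 = 4.2704
(10T/I)^a = 4.2704^1.518 = 9.0584
Uncorrected PET = 16 × 9.0584 = 144.934 mm
Correction = (N/12)(d/30) = (14.3/12)(30/30) = 1.1917
PET = 144.934 × 1.1917 = 172.718 mm/month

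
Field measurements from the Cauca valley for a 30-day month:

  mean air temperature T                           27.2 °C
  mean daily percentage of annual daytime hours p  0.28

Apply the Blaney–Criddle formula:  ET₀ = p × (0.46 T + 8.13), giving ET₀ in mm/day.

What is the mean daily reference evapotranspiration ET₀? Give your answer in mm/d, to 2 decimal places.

ET₀ = 0.28 × (0.46 × 27.2 + 8.13) = 0.28 × 20.642 = 5.7798 mm/d

5.78 mm/d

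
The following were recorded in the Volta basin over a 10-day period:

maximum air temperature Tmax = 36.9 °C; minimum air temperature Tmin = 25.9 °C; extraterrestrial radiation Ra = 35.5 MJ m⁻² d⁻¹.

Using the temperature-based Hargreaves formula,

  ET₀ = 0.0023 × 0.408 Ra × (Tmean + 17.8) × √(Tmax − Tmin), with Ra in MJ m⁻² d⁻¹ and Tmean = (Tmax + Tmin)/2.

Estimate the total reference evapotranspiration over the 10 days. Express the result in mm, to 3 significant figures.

Tmean = (36.9 + 25.9)/2 = 31.40 °C
0.408 Ra = 0.408 × 35.5 = 14.4840 mm/d equivalent
ET₀ = 0.0023 × 14.4840 × (31.40 + 17.8) × √11.0 = 0.0023 × 14.4840 × 49.20 × 3.3166 = 5.4359 mm/d
Over 10 days: 5.4359 × 10 = 54.359 mm

54.4 mm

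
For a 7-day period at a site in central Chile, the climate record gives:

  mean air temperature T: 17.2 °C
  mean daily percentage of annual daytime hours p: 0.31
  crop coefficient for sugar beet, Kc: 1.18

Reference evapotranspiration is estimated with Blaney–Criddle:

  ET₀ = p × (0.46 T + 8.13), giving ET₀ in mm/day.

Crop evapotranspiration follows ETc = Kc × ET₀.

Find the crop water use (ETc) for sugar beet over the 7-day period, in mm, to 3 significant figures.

41.1 mm

ET₀ = 0.31 × (0.46 × 17.2 + 8.13) = 0.31 × 16.042 = 4.9730 mm/d
ETc = Kc × ET₀ = 1.18 × 4.9730 = 5.8681 mm/d
Over 7 days: 5.8681 × 7 = 41.077 mm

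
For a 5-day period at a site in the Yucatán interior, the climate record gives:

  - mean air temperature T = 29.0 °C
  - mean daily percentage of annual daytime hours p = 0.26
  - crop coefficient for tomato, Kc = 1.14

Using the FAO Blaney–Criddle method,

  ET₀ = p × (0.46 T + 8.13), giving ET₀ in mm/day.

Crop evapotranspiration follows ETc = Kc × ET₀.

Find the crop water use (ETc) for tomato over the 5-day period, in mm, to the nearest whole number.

32 mm

ET₀ = 0.26 × (0.46 × 29.0 + 8.13) = 0.26 × 21.470 = 5.5822 mm/d
ETc = Kc × ET₀ = 1.14 × 5.5822 = 6.3637 mm/d
Over 5 days: 6.3637 × 5 = 31.819 mm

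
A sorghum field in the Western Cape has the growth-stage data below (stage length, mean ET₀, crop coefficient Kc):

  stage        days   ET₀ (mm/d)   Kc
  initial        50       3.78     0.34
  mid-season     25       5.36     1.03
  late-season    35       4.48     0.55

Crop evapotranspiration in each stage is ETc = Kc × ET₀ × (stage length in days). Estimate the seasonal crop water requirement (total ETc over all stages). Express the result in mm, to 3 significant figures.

initial: 0.34 × 3.78 × 50 = 64.26 mm
mid-season: 1.03 × 5.36 × 25 = 138.02 mm
late-season: 0.55 × 4.48 × 35 = 86.24 mm
Seasonal total = 288.52 mm

289 mm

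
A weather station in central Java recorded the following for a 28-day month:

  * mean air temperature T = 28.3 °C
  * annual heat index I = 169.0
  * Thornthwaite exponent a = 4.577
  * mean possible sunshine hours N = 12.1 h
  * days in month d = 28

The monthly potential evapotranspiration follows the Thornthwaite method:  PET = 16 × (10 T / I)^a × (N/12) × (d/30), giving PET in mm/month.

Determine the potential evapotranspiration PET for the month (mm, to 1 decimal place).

159.4 mm

10T/I = 10 × 28.3 / 169.0 = 1.6746
(10T/I)^a = 1.6746^4.577 = 10.5887
Uncorrected PET = 16 × 10.5887 = 169.419 mm
Correction = (N/12)(d/30) = (12.1/12)(28/30) = 0.9411
PET = 169.419 × 0.9411 = 159.440 mm/month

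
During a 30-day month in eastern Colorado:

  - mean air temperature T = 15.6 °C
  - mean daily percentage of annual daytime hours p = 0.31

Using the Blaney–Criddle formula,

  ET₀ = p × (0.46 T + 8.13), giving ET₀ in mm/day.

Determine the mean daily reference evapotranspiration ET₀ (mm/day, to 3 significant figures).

4.74 mm/day

ET₀ = 0.31 × (0.46 × 15.6 + 8.13) = 0.31 × 15.306 = 4.7449 mm/d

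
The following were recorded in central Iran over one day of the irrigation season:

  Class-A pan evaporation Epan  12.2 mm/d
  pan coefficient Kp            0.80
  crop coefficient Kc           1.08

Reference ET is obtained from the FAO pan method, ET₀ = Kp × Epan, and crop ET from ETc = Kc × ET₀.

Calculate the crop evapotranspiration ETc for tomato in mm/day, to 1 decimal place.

ET₀ = 0.80 × 12.2 = 9.7600 mm/d
ETc = Kc × ET₀ = 1.08 × 9.7600 = 10.5408 mm/d

10.5 mm/day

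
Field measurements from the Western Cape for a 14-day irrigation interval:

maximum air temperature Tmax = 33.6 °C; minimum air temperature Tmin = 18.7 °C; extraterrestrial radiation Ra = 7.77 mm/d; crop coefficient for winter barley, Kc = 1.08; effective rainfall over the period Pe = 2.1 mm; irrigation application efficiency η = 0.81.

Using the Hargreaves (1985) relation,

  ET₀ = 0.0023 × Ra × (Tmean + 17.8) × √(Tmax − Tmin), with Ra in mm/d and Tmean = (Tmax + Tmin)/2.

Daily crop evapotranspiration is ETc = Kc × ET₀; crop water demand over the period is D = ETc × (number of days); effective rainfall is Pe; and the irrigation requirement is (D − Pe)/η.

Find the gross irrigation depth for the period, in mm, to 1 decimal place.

Tmean = (33.6 + 18.7)/2 = 26.15 °C
ET₀ = 0.0023 × 7.77 × (26.15 + 17.8) × √14.9 = 0.0023 × 7.77 × 43.95 × 3.8601 = 3.0318 mm/d
ETc = Kc × ET₀ = 1.08 × 3.0318 = 3.2743 mm/d
Crop demand D = ETc × 14 d = 3.2743 × 14 = 45.840 mm
D − Pe = 45.840 − 2.1 = 43.740 mm
Gross irrigation = 43.740 / 0.81 = 54.000 mm

54.0 mm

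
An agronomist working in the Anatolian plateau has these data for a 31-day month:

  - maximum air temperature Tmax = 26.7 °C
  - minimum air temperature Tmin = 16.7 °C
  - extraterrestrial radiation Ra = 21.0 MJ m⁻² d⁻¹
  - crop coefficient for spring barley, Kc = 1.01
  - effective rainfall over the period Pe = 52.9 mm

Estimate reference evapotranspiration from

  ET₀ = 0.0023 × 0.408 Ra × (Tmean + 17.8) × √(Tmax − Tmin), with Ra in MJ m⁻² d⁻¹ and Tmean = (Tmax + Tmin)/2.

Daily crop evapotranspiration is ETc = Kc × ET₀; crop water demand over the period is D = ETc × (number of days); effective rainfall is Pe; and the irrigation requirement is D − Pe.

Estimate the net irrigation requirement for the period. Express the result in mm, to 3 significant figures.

24.2 mm

Tmean = (26.7 + 16.7)/2 = 21.70 °C
0.408 Ra = 0.408 × 21.0 = 8.5680 mm/d equivalent
ET₀ = 0.0023 × 8.5680 × (21.70 + 17.8) × √10.0 = 0.0023 × 8.5680 × 39.50 × 3.1623 = 2.4615 mm/d
ETc = Kc × ET₀ = 1.01 × 2.4615 = 2.4861 mm/d
Crop demand D = ETc × 31 d = 2.4861 × 31 = 77.069 mm
D − Pe = 77.069 − 52.9 = 24.169 mm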